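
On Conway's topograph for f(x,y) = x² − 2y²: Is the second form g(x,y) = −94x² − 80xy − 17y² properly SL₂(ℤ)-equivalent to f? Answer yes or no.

D₁ = 8, D₂ = 8
river cycle of f (length 2): (1, 2, -1), (-1, 2, 1)
river cycle of g (length 2): (1, 2, -1), (-1, 2, 1)
cycles coincide ⇒ equivalent

yes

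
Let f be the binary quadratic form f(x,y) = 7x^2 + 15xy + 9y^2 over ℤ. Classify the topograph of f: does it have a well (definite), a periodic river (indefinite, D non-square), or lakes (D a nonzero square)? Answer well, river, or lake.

D = b²−4ac = 15² − 4·7·9 = -27
D < 0 ⇒ definite ⇒ every region one sign ⇒ single well

well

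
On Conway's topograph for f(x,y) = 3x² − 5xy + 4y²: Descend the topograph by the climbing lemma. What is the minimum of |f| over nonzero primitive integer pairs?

translate: b→1 (≡-5 mod 6), so (3,-5,4)→(3,1,2)
flip: (3,1,2)→(2,-1,3)
reduced (well bottom): (2,-1,3) with a≤c, −a<b≤a
well minimum = a = 2

2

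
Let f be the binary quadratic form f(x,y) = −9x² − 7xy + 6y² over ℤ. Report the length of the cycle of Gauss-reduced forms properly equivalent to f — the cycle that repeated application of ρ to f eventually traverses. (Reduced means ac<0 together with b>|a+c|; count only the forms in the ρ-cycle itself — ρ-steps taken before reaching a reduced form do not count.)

D = 265, ⌊√D⌋ = 16
descent: ρ → (6,7,-9)  [lands on river]
river: ρ → (-9,11,4)
river: ρ → (4,13,-6)
river: ρ → (-6,11,6)
river: ρ → (6,13,-4)
river: ρ → (-4,11,9)
river: ρ → (9,7,-6)
river: ρ → (-6,5,10)
river: ρ → (10,15,-1)
river: ρ → (-1,15,10)
river: ρ → (10,5,-6)
river: ρ → (-6,7,9)
river: ρ → (9,11,-4)
river: ρ → (-4,13,6)
river: ρ → (6,11,-6)
river: ρ → (-6,13,4)
river: ρ → (4,11,-9)
river: ρ → (-9,7,6)
river: ρ → (6,5,-10)
river: ρ → (-10,15,1)
river: ρ → (1,15,-10)
river: ρ → (-10,5,6)
ρ-cycle length = 22 (tail of 1 descent step not counted)

22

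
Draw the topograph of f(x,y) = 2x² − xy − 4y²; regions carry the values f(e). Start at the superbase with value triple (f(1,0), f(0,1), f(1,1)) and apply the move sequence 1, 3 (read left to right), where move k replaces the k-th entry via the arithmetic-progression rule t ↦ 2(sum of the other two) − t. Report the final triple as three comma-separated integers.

start (2,-4,-3) = (f(1,0),f(0,1),f(1,1))
replace slot 1: 2·((-4)+(-3)) − 2 = -16 → (-16,-4,-3)
replace slot 3: 2·((-16)+(-4)) − (-3) = -37 → (-16,-4,-37)

-16,-4,-37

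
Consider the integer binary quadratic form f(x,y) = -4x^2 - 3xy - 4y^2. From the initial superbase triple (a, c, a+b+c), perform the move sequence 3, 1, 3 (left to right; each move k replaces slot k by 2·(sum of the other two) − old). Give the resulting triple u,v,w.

start (-4,-4,-11) = (f(1,0),f(0,1),f(1,1))
replace slot 3: 2·((-4)+(-4)) − (-11) = -5 → (-4,-4,-5)
replace slot 1: 2·((-4)+(-5)) − (-4) = -14 → (-14,-4,-5)
replace slot 3: 2·((-14)+(-4)) − (-5) = -31 → (-14,-4,-31)

-14,-4,-31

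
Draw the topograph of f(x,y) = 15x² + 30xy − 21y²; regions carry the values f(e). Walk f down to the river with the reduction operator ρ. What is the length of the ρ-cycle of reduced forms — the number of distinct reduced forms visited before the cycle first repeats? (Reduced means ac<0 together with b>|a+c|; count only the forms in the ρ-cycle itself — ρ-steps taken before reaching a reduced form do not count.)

D = 2160, ⌊√D⌋ = 46
river: ρ → (-21,12,24)
river: ρ → (24,36,-9)
river: ρ → (-9,36,24)
river: ρ → (24,12,-21)
river: ρ → (-21,30,15)
river: ρ → (15,30,-21)
ρ-cycle length = 6 (tail of 0 descent steps not counted)

6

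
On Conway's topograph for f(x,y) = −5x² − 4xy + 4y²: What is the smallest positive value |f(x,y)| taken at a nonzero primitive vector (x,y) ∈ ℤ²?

descent: ρ → (4,4,-5)  [lands on river]
river: ρ → (-5,6,3)
river: ρ → (3,6,-5)
river: ρ → (-5,4,4)
closes: descent 1, river 4
min |a| on river = 3

3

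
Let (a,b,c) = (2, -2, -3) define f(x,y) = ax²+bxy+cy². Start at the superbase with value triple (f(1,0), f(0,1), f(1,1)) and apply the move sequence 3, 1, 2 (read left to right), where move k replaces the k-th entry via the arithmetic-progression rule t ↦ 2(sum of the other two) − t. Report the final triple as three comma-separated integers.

start (2,-3,-3) = (f(1,0),f(0,1),f(1,1))
replace slot 3: 2·(2+(-3)) − (-3) = 1 → (2,-3,1)
replace slot 1: 2·((-3)+1) − 2 = -6 → (-6,-3,1)
replace slot 2: 2·((-6)+1) − (-3) = -7 → (-6,-7,1)

-6,-7,1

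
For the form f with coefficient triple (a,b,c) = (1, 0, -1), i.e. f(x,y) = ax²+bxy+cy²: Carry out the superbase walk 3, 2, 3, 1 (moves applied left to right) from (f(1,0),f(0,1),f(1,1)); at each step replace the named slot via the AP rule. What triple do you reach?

start (1,-1,0) = (f(1,0),f(0,1),f(1,1))
replace slot 3: 2·(1+(-1)) − 0 = 0 → (1,-1,0)
replace slot 2: 2·(1+0) − (-1) = 3 → (1,3,0)
replace slot 3: 2·(1+3) − 0 = 8 → (1,3,8)
replace slot 1: 2·(3+8) − 1 = 21 → (21,3,8)

21,3,8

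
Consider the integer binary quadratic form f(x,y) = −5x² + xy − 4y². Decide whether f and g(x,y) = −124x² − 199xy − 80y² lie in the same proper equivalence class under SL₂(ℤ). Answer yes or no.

D₁ = -79, D₂ = -79
f is negative-definite; reduce −f:
−f: flip: (5,-1,4)→(4,1,5)
−f: reduced (well bottom): (4,1,5) with a≤c, −a<b≤a
flip sign back: reduced form of f is (-4,-1,-5)
g is negative-definite; reduce −g:
−g: translate: b→-49 (≡199 mod 248), so (124,199,80)→(124,-49,5)
−g: flip: (124,-49,5)→(5,49,124)
−g: translate: b→-1 (≡49 mod 10), so (5,49,124)→(5,-1,4)
−g: flip: (5,-1,4)→(4,1,5)
−g: reduced (well bottom): (4,1,5) with a≤c, −a<b≤a
flip sign back: reduced form of g is (-4,-1,-5)
reduced forms (-4, -1, -5) vs (-4, -1, -5) ⇒ equivalent

yes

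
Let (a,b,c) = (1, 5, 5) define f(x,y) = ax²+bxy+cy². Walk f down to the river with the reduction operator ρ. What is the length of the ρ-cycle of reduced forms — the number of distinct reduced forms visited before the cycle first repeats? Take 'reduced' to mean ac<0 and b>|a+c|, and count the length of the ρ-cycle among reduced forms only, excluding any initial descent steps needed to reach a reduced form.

D = 5, ⌊√D⌋ = 2
descent: ρ → (5,5,1)
descent: ρ → (1,1,-1)  [lands on river]
river: ρ → (-1,1,1)
ρ-cycle length = 2 (tail of 2 descent steps not counted)

2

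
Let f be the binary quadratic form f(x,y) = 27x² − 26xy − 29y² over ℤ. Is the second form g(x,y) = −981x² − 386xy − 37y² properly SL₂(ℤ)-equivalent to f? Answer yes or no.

D₁ = 3808, D₂ = 3808
river cycle of f (length 12): (-29, 26, 27), (27, 28, -28), (-28, 28, 27), (27, 26, -29), (-29, 32, 24), (24, 16, -37), (-37, 58, 3), (3, 56, -56), (-56, 56, 3), (3, 58, -37), … (2 more)
river cycle of g (length 12): (-37, 16, 24), (24, 32, -29), (-29, 26, 27), (27, 28, -28), (-28, 28, 27), (27, 26, -29), (-29, 32, 24), (24, 16, -37), (-37, 58, 3), (3, 56, -56), … (2 more)
cycles coincide ⇒ equivalent

yes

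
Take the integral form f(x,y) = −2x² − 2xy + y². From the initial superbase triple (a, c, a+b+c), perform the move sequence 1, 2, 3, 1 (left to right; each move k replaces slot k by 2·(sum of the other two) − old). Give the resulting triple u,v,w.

start (-2,1,-3) = (f(1,0),f(0,1),f(1,1))
replace slot 1: 2·(1+(-3)) − (-2) = -2 → (-2,1,-3)
replace slot 2: 2·((-2)+(-3)) − 1 = -11 → (-2,-11,-3)
replace slot 3: 2·((-2)+(-11)) − (-3) = -23 → (-2,-11,-23)
replace slot 1: 2·((-11)+(-23)) − (-2) = -66 → (-66,-11,-23)

-66,-11,-23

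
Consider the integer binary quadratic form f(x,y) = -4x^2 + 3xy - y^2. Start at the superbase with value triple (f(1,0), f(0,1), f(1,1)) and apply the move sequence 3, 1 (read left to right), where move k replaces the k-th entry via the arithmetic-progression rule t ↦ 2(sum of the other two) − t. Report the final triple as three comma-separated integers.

start (-4,-1,-2) = (f(1,0),f(0,1),f(1,1))
replace slot 3: 2·((-4)+(-1)) − (-2) = -8 → (-4,-1,-8)
replace slot 1: 2·((-1)+(-8)) − (-4) = -14 → (-14,-1,-8)

-14,-1,-8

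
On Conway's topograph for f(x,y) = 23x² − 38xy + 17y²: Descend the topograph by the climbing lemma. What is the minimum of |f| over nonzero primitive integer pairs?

translate: b→8 (≡-38 mod 46), so (23,-38,17)→(23,8,2)
flip: (23,8,2)→(2,-8,23)
translate: b→0 (≡-8 mod 4), so (2,-8,23)→(2,0,15)
reduced (well bottom): (2,0,15) with a≤c, −a<b≤a
well minimum = a = 2

2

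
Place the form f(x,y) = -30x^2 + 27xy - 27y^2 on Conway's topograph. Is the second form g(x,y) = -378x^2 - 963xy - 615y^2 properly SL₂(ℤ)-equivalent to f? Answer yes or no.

D₁ = -2511, D₂ = -2511
f is negative-definite; reduce −f:
−f: flip: (30,-27,27)→(27,27,30)
−f: reduced (well bottom): (27,27,30) with a≤c, −a<b≤a
flip sign back: reduced form of f is (-27,-27,-30)
g is negative-definite; reduce −g:
−g: translate: b→207 (≡963 mod 756), so (378,963,615)→(378,207,30)
−g: flip: (378,207,30)→(30,-207,378)
−g: translate: b→-27 (≡-207 mod 60), so (30,-207,378)→(30,-27,27)
−g: flip: (30,-27,27)→(27,27,30)
−g: reduced (well bottom): (27,27,30) with a≤c, −a<b≤a
flip sign back: reduced form of g is (-27,-27,-30)
reduced forms (-27, -27, -30) vs (-27, -27, -30) ⇒ equivalent

yes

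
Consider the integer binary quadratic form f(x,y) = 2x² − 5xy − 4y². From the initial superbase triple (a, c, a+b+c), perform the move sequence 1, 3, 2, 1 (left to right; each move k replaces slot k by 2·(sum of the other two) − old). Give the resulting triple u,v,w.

start (2,-4,-7) = (f(1,0),f(0,1),f(1,1))
replace slot 1: 2·((-4)+(-7)) − 2 = -24 → (-24,-4,-7)
replace slot 3: 2·((-24)+(-4)) − (-7) = -49 → (-24,-4,-49)
replace slot 2: 2·((-24)+(-49)) − (-4) = -142 → (-24,-142,-49)
replace slot 1: 2·((-142)+(-49)) − (-24) = -358 → (-358,-142,-49)

-358,-142,-49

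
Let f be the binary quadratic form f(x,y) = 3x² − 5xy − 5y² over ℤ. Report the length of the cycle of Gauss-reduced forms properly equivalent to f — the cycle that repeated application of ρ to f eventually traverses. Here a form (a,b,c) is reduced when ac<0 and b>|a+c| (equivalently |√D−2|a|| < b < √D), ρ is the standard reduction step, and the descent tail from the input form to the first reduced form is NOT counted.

D = 85, ⌊√D⌋ = 9
descent: ρ → (-5,5,3)  [lands on river]
river: ρ → (3,7,-3)
river: ρ → (-3,5,5)
river: ρ → (5,5,-3)
river: ρ → (-3,7,3)
river: ρ → (3,5,-5)
ρ-cycle length = 6 (tail of 1 descent step not counted)

6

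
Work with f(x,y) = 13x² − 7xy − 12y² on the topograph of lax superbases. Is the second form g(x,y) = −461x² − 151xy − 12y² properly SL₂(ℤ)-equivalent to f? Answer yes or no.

D₁ = 673, D₂ = 673
river cycle of f (length 58): (-12, 7, 13), (13, 19, -6), (-6, 17, 16), (16, 15, -7), (-7, 13, 18), (18, 23, -2), (-2, 25, 6), (6, 23, -6), (-6, 25, 2), (2, 23, -18), … (48 more)
river cycle of g (length 58): (-12, 7, 13), (13, 19, -6), (-6, 17, 16), (16, 15, -7), (-7, 13, 18), (18, 23, -2), (-2, 25, 6), (6, 23, -6), (-6, 25, 2), (2, 23, -18), … (48 more)
cycles coincide ⇒ equivalent

yes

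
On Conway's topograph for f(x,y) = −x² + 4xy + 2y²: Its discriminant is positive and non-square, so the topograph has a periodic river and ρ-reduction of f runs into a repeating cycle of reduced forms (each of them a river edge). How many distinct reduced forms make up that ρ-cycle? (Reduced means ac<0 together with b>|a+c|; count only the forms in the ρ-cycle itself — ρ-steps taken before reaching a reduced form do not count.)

D = 24, ⌊√D⌋ = 4
river: ρ → (2,4,-1)
river: ρ → (-1,4,2)
ρ-cycle length = 2 (tail of 0 descent steps not counted)

2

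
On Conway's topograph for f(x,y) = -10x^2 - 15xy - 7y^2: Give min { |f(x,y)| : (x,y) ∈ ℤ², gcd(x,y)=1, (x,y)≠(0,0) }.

translate: b→-5 (≡15 mod 20), so (10,15,7)→(10,-5,2)
flip: (10,-5,2)→(2,5,10)
translate: b→1 (≡5 mod 4), so (2,5,10)→(2,1,7)
reduced (well bottom): (2,1,7) with a≤c, −a<b≤a
well minimum |f| = |-2| = 2 (negative-definite)

2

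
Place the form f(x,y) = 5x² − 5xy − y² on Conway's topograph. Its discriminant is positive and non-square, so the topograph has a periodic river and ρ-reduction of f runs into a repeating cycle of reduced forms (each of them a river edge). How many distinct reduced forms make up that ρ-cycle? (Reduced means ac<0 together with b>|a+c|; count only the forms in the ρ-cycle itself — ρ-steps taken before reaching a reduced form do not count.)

D = 45, ⌊√D⌋ = 6
descent: ρ → (-1,5,5)  [lands on river]
river: ρ → (5,5,-1)
ρ-cycle length = 2 (tail of 1 descent step not counted)

2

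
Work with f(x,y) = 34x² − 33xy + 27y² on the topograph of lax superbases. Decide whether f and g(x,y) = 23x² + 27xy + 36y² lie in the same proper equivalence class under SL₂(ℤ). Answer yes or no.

D₁ = -2583, D₂ = -2583
f: flip: (34,-33,27)→(27,33,34)
f: translate: b→-21 (≡33 mod 54), so (27,33,34)→(27,-21,28)
f: reduced (well bottom): (27,-21,28) with a≤c, −a<b≤a
g: translate: b→-19 (≡27 mod 46), so (23,27,36)→(23,-19,32)
g: reduced (well bottom): (23,-19,32) with a≤c, −a<b≤a
reduced forms (27, -21, 28) vs (23, -19, 32) ⇒ inequivalent

no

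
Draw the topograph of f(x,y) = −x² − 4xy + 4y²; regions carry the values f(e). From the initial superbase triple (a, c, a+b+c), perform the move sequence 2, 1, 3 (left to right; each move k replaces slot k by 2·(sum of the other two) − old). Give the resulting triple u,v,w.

start (-1,4,-1) = (f(1,0),f(0,1),f(1,1))
replace slot 2: 2·((-1)+(-1)) − 4 = -8 → (-1,-8,-1)
replace slot 1: 2·((-8)+(-1)) − (-1) = -17 → (-17,-8,-1)
replace slot 3: 2·((-17)+(-8)) − (-1) = -49 → (-17,-8,-49)

-17,-8,-49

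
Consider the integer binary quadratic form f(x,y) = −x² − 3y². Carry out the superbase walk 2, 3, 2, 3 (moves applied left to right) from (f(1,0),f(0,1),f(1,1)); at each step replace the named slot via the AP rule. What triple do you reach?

start (-1,-3,-4) = (f(1,0),f(0,1),f(1,1))
replace slot 2: 2·((-1)+(-4)) − (-3) = -7 → (-1,-7,-4)
replace slot 3: 2·((-1)+(-7)) − (-4) = -12 → (-1,-7,-12)
replace slot 2: 2·((-1)+(-12)) − (-7) = -19 → (-1,-19,-12)
replace slot 3: 2·((-1)+(-19)) − (-12) = -28 → (-1,-19,-28)

-1,-19,-28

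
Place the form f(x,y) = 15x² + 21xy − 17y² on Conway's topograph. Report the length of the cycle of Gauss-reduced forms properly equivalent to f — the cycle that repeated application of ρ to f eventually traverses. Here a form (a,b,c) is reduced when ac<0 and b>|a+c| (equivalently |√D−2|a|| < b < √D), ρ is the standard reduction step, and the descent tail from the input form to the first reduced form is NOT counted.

D = 1461, ⌊√D⌋ = 38
river: ρ → (-17,13,19)
river: ρ → (19,25,-11)
river: ρ → (-11,19,25)
river: ρ → (25,31,-5)
river: ρ → (-5,29,31)
river: ρ → (31,33,-3)
river: ρ → (-3,33,31)
river: ρ → (31,29,-5)
river: ρ → (-5,31,25)
river: ρ → (25,19,-11)
river: ρ → (-11,25,19)
river: ρ → (19,13,-17)
river: ρ → (-17,21,15)
river: ρ → (15,9,-23)
river: ρ → (-23,37,1)
river: ρ → (1,37,-23)
river: ρ → (-23,9,15)
river: ρ → (15,21,-17)
ρ-cycle length = 18 (tail of 0 descent steps not counted)

18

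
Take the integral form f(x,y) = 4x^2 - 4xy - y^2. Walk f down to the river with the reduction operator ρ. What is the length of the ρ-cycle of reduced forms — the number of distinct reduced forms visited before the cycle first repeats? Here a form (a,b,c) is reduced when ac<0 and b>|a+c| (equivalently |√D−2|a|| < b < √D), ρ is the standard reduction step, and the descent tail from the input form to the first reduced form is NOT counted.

D = 32, ⌊√D⌋ = 5
descent: ρ → (-1,4,4)  [lands on river]
river: ρ → (4,4,-1)
ρ-cycle length = 2 (tail of 1 descent step not counted)

2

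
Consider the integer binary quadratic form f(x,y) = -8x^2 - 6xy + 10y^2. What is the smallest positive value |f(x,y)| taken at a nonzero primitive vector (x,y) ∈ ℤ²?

descent: ρ → (10,6,-8)  [lands on river]
river: ρ → (-8,10,8)
river: ρ → (8,6,-10)
river: ρ → (-10,14,4)
river: ρ → (4,18,-2)
river: ρ → (-2,18,4)
river: ρ → (4,14,-10)
river: ρ → (-10,6,8)
river: ρ → (8,10,-8)
river: ρ → (-8,6,10)
river: ρ → (10,14,-4)
river: ρ → (-4,18,2)
river: ρ → (2,18,-4)
river: ρ → (-4,14,10)
closes: descent 1, river 14
min |a| on river = 2

2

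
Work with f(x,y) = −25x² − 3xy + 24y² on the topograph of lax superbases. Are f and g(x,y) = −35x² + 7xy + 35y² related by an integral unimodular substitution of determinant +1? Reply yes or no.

D₁ = 2409, D₂ = 4949
discriminants differ ⇒ not SL₂(ℤ)-equivalent

no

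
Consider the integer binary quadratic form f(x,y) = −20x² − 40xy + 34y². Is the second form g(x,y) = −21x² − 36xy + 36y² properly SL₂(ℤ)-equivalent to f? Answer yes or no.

D₁ = 4320, D₂ = 4320
river cycle of f (length 10): (34, 40, -20), (-20, 40, 34), (34, 28, -26), (-26, 24, 36), (36, 48, -14), (-14, 64, 4), (4, 64, -14), (-14, 48, 36), (36, 24, -26), (-26, 28, 34)
river cycle of g (length 4): (36, 36, -21), (-21, 48, 24), (24, 48, -21), (-21, 36, 36)
cycles differ ⇒ inequivalent

no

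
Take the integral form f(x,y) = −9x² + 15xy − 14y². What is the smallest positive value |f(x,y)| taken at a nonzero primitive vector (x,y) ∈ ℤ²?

translate: b→3 (≡-15 mod 18), so (9,-15,14)→(9,3,8)
flip: (9,3,8)→(8,-3,9)
reduced (well bottom): (8,-3,9) with a≤c, −a<b≤a
well minimum |f| = |-8| = 8 (negative-definite)

8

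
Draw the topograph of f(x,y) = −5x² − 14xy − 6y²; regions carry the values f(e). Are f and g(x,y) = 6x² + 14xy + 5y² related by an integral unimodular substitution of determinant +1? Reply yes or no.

D₁ = 76, D₂ = 76
river cycle of f (length 6): (3, 4, -5), (-5, 6, 2), (2, 6, -5), (-5, 4, 3), (3, 8, -1), (-1, 8, 3)
river cycle of g (length 6): (5, 6, -2), (-2, 6, 5), (5, 4, -3), (-3, 8, 1), (1, 8, -3), (-3, 4, 5)
cycles differ ⇒ inequivalent

no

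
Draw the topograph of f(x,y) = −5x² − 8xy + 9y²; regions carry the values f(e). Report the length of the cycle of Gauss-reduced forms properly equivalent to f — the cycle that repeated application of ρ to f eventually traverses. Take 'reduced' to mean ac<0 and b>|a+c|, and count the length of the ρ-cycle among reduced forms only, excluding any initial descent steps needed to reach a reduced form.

D = 244, ⌊√D⌋ = 15
descent: ρ → (9,8,-5)  [lands on river]
river: ρ → (-5,12,5)
river: ρ → (5,8,-9)
river: ρ → (-9,10,4)
river: ρ → (4,14,-3)
river: ρ → (-3,10,12)
river: ρ → (12,14,-1)
river: ρ → (-1,14,12)
river: ρ → (12,10,-3)
river: ρ → (-3,14,4)
river: ρ → (4,10,-9)
river: ρ → (-9,8,5)
river: ρ → (5,12,-5)
river: ρ → (-5,8,9)
river: ρ → (9,10,-4)
river: ρ → (-4,14,3)
river: ρ → (3,10,-12)
river: ρ → (-12,14,1)
river: ρ → (1,14,-12)
river: ρ → (-12,10,3)
river: ρ → (3,14,-4)
river: ρ → (-4,10,9)
ρ-cycle length = 22 (tail of 1 descent step not counted)

22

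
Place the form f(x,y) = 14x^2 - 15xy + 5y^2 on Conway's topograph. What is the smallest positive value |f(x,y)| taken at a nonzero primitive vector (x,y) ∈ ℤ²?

translate: b→13 (≡-15 mod 28), so (14,-15,5)→(14,13,4)
flip: (14,13,4)→(4,-13,14)
translate: b→3 (≡-13 mod 8), so (4,-13,14)→(4,3,4)
reduced (well bottom): (4,3,4) with a≤c, −a<b≤a
well minimum = a = 4

4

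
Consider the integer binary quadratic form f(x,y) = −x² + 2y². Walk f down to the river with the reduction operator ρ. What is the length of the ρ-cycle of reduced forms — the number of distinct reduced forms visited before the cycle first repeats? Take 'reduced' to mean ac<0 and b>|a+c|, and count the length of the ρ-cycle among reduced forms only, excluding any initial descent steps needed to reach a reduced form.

D = 8, ⌊√D⌋ = 2
descent: ρ → (2,0,-1)
descent: ρ → (-1,2,1)  [lands on river]
river: ρ → (1,2,-1)
ρ-cycle length = 2 (tail of 2 descent steps not counted)

2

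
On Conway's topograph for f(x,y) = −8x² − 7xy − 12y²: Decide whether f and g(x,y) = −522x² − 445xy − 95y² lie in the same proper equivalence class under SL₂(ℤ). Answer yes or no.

D₁ = -335, D₂ = -335
f is negative-definite; reduce −f:
−f: reduced (well bottom): (8,7,12) with a≤c, −a<b≤a
flip sign back: reduced form of f is (-8,-7,-12)
g is negative-definite; reduce −g:
−g: flip: (522,445,95)→(95,-445,522)
−g: translate: b→-65 (≡-445 mod 190), so (95,-445,522)→(95,-65,12)
−g: flip: (95,-65,12)→(12,65,95)
−g: translate: b→-7 (≡65 mod 24), so (12,65,95)→(12,-7,8)
−g: flip: (12,-7,8)→(8,7,12)
−g: reduced (well bottom): (8,7,12) with a≤c, −a<b≤a
flip sign back: reduced form of g is (-8,-7,-12)
reduced forms (-8, -7, -12) vs (-8, -7, -12) ⇒ equivalent

yes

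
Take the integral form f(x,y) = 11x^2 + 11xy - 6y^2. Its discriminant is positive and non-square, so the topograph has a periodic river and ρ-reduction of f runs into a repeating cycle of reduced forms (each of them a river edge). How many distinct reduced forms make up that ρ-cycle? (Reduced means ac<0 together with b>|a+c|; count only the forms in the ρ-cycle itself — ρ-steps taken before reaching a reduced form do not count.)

D = 385, ⌊√D⌋ = 19
river: ρ → (-6,13,9)
river: ρ → (9,5,-10)
river: ρ → (-10,15,4)
river: ρ → (4,17,-6)
river: ρ → (-6,19,1)
river: ρ → (1,19,-6)
river: ρ → (-6,17,4)
river: ρ → (4,15,-10)
river: ρ → (-10,5,9)
river: ρ → (9,13,-6)
river: ρ → (-6,11,11)
river: ρ → (11,11,-6)
ρ-cycle length = 12 (tail of 0 descent steps not counted)

12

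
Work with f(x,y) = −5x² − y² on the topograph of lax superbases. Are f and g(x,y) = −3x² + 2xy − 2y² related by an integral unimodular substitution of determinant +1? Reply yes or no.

D₁ = -20, D₂ = -20
f is negative-definite; reduce −f:
−f: flip: (5,0,1)→(1,0,5)
−f: reduced (well bottom): (1,0,5) with a≤c, −a<b≤a
flip sign back: reduced form of f is (-1,0,-5)
g is negative-definite; reduce −g:
−g: flip: (3,-2,2)→(2,2,3)
−g: reduced (well bottom): (2,2,3) with a≤c, −a<b≤a
flip sign back: reduced form of g is (-2,-2,-3)
reduced forms (-1, 0, -5) vs (-2, -2, -3) ⇒ inequivalent

no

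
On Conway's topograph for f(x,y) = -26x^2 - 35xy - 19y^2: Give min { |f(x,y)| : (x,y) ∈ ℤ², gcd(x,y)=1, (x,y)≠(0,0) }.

translate: b→-17 (≡35 mod 52), so (26,35,19)→(26,-17,10)
flip: (26,-17,10)→(10,17,26)
translate: b→-3 (≡17 mod 20), so (10,17,26)→(10,-3,19)
reduced (well bottom): (10,-3,19) with a≤c, −a<b≤a
well minimum |f| = |-10| = 10 (negative-definite)

10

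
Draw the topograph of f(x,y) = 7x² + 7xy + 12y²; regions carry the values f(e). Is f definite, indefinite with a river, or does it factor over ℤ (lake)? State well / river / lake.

D = b²−4ac = 7² − 4·7·12 = -287
D < 0 ⇒ definite ⇒ every region one sign ⇒ single well

well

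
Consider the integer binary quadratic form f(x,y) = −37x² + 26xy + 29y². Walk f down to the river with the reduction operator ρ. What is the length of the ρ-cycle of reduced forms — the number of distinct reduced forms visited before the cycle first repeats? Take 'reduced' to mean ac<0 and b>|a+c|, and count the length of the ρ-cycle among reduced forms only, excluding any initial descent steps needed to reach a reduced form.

D = 4968, ⌊√D⌋ = 70
river: ρ → (29,32,-34)
river: ρ → (-34,36,27)
river: ρ → (27,18,-43)
river: ρ → (-43,68,2)
river: ρ → (2,68,-43)
river: ρ → (-43,18,27)
river: ρ → (27,36,-34)
river: ρ → (-34,32,29)
river: ρ → (29,26,-37)
river: ρ → (-37,48,18)
river: ρ → (18,60,-19)
river: ρ → (-19,54,27)
river: ρ → (27,54,-19)
river: ρ → (-19,60,18)
river: ρ → (18,48,-37)
river: ρ → (-37,26,29)
ρ-cycle length = 16 (tail of 0 descent steps not counted)

16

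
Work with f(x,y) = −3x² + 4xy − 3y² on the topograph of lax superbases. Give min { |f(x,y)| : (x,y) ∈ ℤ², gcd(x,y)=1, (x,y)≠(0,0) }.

translate: b→2 (≡-4 mod 6), so (3,-4,3)→(3,2,2)
flip: (3,2,2)→(2,-2,3)
translate: b→2 (≡-2 mod 4), so (2,-2,3)→(2,2,3)
reduced (well bottom): (2,2,3) with a≤c, −a<b≤a
well minimum |f| = |-2| = 2 (negative-definite)

2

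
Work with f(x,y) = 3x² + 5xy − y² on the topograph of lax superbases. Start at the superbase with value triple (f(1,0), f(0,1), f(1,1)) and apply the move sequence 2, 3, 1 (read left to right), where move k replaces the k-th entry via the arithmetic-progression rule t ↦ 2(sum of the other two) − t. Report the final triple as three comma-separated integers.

start (3,-1,7) = (f(1,0),f(0,1),f(1,1))
replace slot 2: 2·(3+7) − (-1) = 21 → (3,21,7)
replace slot 3: 2·(3+21) − 7 = 41 → (3,21,41)
replace slot 1: 2·(21+41) − 3 = 121 → (121,21,41)

121,21,41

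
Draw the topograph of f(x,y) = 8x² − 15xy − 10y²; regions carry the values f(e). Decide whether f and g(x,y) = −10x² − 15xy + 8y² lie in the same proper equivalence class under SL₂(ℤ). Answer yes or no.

D₁ = 545, D₂ = 545
river cycle of f (length 8): (-10, 15, 8), (8, 17, -8), (-8, 15, 10), (10, 5, -13), (-13, 21, 2), (2, 23, -2), (-2, 21, 13), (13, 5, -10)
river cycle of g (length 8): (8, 15, -10), (-10, 5, 13), (13, 21, -2), (-2, 23, 2), (2, 21, -13), (-13, 5, 10), (10, 15, -8), (-8, 17, 8)
cycles differ ⇒ inequivalent

no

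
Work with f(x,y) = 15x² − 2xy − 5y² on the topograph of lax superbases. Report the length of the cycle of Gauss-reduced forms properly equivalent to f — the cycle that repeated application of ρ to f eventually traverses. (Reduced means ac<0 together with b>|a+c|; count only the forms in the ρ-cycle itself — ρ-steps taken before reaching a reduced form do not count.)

D = 304, ⌊√D⌋ = 17
descent: ρ → (-5,12,8)  [lands on river]
river: ρ → (8,4,-9)
river: ρ → (-9,14,3)
river: ρ → (3,16,-4)
river: ρ → (-4,16,3)
river: ρ → (3,14,-9)
river: ρ → (-9,4,8)
river: ρ → (8,12,-5)
river: ρ → (-5,8,12)
river: ρ → (12,16,-1)
river: ρ → (-1,16,12)
river: ρ → (12,8,-5)
ρ-cycle length = 12 (tail of 1 descent step not counted)

12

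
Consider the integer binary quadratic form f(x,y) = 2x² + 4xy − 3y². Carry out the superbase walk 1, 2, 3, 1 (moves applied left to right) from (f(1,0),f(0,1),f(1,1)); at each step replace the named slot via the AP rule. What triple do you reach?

start (2,-3,3) = (f(1,0),f(0,1),f(1,1))
replace slot 1: 2·((-3)+3) − 2 = -2 → (-2,-3,3)
replace slot 2: 2·((-2)+3) − (-3) = 5 → (-2,5,3)
replace slot 3: 2·((-2)+5) − 3 = 3 → (-2,5,3)
replace slot 1: 2·(5+3) − (-2) = 18 → (18,5,3)

18,5,3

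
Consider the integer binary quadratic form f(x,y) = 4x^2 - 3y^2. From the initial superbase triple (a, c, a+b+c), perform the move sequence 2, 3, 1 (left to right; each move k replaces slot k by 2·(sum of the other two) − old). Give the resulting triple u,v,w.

start (4,-3,1) = (f(1,0),f(0,1),f(1,1))
replace slot 2: 2·(4+1) − (-3) = 13 → (4,13,1)
replace slot 3: 2·(4+13) − 1 = 33 → (4,13,33)
replace slot 1: 2·(13+33) − 4 = 88 → (88,13,33)

88,13,33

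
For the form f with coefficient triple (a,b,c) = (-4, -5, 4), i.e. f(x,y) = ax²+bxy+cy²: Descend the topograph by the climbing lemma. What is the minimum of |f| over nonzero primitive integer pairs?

descent: ρ → (4,5,-4)  [lands on river]
river: ρ → (-4,3,5)
river: ρ → (5,7,-2)
river: ρ → (-2,9,1)
river: ρ → (1,9,-2)
river: ρ → (-2,7,5)
river: ρ → (5,3,-4)
river: ρ → (-4,5,4)
river: ρ → (4,3,-5)
river: ρ → (-5,7,2)
river: ρ → (2,9,-1)
river: ρ → (-1,9,2)
river: ρ → (2,7,-5)
river: ρ → (-5,3,4)
closes: descent 1, river 14
min |a| on river = 1

1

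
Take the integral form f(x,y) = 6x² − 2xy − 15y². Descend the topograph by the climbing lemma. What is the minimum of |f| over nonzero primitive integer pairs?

descent: ρ → (-15,2,6)
descent: ρ → (6,10,-11)  [lands on river]
river: ρ → (-11,12,5)
river: ρ → (5,18,-2)
river: ρ → (-2,18,5)
river: ρ → (5,12,-11)
river: ρ → (-11,10,6)
river: ρ → (6,14,-7)
river: ρ → (-7,14,6)
closes: descent 2, river 8
min |a| on river = 2

2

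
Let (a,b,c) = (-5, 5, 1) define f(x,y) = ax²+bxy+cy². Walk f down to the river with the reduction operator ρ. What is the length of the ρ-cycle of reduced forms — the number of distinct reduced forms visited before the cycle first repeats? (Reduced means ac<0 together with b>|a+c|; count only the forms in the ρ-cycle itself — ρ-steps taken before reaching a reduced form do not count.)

D = 45, ⌊√D⌋ = 6
river: ρ → (1,5,-5)
river: ρ → (-5,5,1)
ρ-cycle length = 2 (tail of 0 descent steps not counted)

2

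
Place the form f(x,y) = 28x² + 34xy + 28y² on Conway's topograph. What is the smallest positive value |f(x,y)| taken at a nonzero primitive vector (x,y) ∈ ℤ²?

translate: b→-22 (≡34 mod 56), so (28,34,28)→(28,-22,22)
flip: (28,-22,22)→(22,22,28)
reduced (well bottom): (22,22,28) with a≤c, −a<b≤a
well minimum = a = 22

22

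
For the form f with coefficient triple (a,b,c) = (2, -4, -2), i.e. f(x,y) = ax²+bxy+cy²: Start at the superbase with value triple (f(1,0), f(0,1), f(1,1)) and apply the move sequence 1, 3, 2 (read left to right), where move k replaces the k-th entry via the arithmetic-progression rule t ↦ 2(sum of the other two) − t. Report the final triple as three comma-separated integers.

start (2,-2,-4) = (f(1,0),f(0,1),f(1,1))
replace slot 1: 2·((-2)+(-4)) − 2 = -14 → (-14,-2,-4)
replace slot 3: 2·((-14)+(-2)) − (-4) = -28 → (-14,-2,-28)
replace slot 2: 2·((-14)+(-28)) − (-2) = -82 → (-14,-82,-28)

-14,-82,-28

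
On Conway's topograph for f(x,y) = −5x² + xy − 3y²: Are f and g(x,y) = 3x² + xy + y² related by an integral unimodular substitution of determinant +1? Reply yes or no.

D₁ = -59, D₂ = -11
discriminants differ ⇒ not SL₂(ℤ)-equivalent

no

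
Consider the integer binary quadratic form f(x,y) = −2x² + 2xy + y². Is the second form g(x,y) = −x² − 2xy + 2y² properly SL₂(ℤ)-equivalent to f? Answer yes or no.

D₁ = 12, D₂ = 12
river cycle of f (length 2): (1, 2, -2), (-2, 2, 1)
river cycle of g (length 2): (2, 2, -1), (-1, 2, 2)
cycles differ ⇒ inequivalent

no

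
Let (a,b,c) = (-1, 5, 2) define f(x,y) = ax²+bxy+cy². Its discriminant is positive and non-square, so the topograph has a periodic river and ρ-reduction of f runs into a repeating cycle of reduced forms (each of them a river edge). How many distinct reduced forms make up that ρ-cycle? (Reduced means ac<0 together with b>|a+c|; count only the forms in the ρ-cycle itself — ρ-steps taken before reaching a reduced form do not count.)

D = 33, ⌊√D⌋ = 5
river: ρ → (2,3,-3)
river: ρ → (-3,3,2)
river: ρ → (2,5,-1)
river: ρ → (-1,5,2)
ρ-cycle length = 4 (tail of 0 descent steps not counted)

4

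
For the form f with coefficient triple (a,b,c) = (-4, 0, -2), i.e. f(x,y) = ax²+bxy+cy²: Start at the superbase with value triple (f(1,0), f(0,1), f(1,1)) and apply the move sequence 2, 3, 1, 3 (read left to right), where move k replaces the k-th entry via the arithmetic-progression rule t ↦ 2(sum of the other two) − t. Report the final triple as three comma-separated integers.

start (-4,-2,-6) = (f(1,0),f(0,1),f(1,1))
replace slot 2: 2·((-4)+(-6)) − (-2) = -18 → (-4,-18,-6)
replace slot 3: 2·((-4)+(-18)) − (-6) = -38 → (-4,-18,-38)
replace slot 1: 2·((-18)+(-38)) − (-4) = -108 → (-108,-18,-38)
replace slot 3: 2·((-108)+(-18)) − (-38) = -214 → (-108,-18,-214)

-108,-18,-214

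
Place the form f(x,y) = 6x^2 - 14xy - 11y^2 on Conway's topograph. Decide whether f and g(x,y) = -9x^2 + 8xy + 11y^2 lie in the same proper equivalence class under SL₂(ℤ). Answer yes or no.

D₁ = 460, D₂ = 460
river cycle of f (length 10): (-11, 14, 6), (6, 10, -15), (-15, 20, 1), (1, 20, -15), (-15, 10, 6), (6, 14, -11), (-11, 8, 9), (9, 10, -10), (-10, 10, 9), (9, 8, -11)
river cycle of g (length 10): (11, 14, -6), (-6, 10, 15), (15, 20, -1), (-1, 20, 15), (15, 10, -6), (-6, 14, 11), (11, 8, -9), (-9, 10, 10), (10, 10, -9), (-9, 8, 11)
cycles differ ⇒ inequivalent

no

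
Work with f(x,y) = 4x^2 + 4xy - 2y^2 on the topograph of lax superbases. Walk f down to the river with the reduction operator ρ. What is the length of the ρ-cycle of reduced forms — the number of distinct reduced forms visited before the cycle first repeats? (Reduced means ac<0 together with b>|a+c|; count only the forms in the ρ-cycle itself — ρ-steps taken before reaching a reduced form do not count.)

D = 48, ⌊√D⌋ = 6
river: ρ → (-2,4,4)
river: ρ → (4,4,-2)
ρ-cycle length = 2 (tail of 0 descent steps not counted)

2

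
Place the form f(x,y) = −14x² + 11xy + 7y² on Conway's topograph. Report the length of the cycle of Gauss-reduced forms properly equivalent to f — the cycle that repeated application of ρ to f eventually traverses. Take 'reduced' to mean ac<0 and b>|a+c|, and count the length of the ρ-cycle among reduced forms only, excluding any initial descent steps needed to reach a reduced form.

D = 513, ⌊√D⌋ = 22
river: ρ → (7,17,-8)
river: ρ → (-8,15,9)
river: ρ → (9,21,-2)
river: ρ → (-2,19,19)
river: ρ → (19,19,-2)
river: ρ → (-2,21,9)
river: ρ → (9,15,-8)
river: ρ → (-8,17,7)
river: ρ → (7,11,-14)
river: ρ → (-14,17,4)
river: ρ → (4,15,-18)
river: ρ → (-18,21,1)
river: ρ → (1,21,-18)
river: ρ → (-18,15,4)
river: ρ → (4,17,-14)
river: ρ → (-14,11,7)
ρ-cycle length = 16 (tail of 0 descent steps not counted)

16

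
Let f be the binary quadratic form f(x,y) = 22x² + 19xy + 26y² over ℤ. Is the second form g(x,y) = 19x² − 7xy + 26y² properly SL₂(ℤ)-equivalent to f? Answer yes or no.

D₁ = -1927, D₂ = -1927
f: reduced (well bottom): (22,19,26) with a≤c, −a<b≤a
g: reduced (well bottom): (19,-7,26) with a≤c, −a<b≤a
reduced forms (22, 19, 26) vs (19, -7, 26) ⇒ inequivalent

no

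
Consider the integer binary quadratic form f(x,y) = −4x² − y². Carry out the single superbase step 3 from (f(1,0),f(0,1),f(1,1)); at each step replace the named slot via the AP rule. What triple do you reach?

start (-4,-1,-5) = (f(1,0),f(0,1),f(1,1))
replace slot 3: 2·((-4)+(-1)) − (-5) = -5 → (-4,-1,-5)

-4,-1,-5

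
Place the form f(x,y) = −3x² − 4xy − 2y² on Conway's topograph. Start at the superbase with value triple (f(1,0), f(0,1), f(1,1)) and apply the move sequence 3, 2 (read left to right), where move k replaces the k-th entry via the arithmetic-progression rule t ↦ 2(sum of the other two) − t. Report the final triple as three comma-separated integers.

start (-3,-2,-9) = (f(1,0),f(0,1),f(1,1))
replace slot 3: 2·((-3)+(-2)) − (-9) = -1 → (-3,-2,-1)
replace slot 2: 2·((-3)+(-1)) − (-2) = -6 → (-3,-6,-1)

-3,-6,-1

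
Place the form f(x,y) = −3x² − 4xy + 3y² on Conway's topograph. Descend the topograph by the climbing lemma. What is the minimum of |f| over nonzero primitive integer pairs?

descent: ρ → (3,4,-3)  [lands on river]
river: ρ → (-3,2,4)
river: ρ → (4,6,-1)
river: ρ → (-1,6,4)
river: ρ → (4,2,-3)
river: ρ → (-3,4,3)
river: ρ → (3,2,-4)
river: ρ → (-4,6,1)
river: ρ → (1,6,-4)
river: ρ → (-4,2,3)
closes: descent 1, river 10
min |a| on river = 1

1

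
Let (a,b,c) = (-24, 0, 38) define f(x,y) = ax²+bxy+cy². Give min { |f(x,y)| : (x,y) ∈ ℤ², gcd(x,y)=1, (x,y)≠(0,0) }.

descent: ρ → (38,0,-24)
descent: ρ → (-24,48,14)  [lands on river]
river: ρ → (14,36,-42)
river: ρ → (-42,48,8)
river: ρ → (8,48,-42)
river: ρ → (-42,36,14)
river: ρ → (14,48,-24)
closes: descent 2, river 6
min |a| on river = 8

8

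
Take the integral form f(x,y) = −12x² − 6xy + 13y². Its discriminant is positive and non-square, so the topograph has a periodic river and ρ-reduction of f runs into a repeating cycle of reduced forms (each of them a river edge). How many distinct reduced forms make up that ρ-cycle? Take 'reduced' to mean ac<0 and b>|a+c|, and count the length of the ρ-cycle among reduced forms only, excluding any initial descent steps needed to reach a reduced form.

D = 660, ⌊√D⌋ = 25
descent: ρ → (13,6,-12)  [lands on river]
river: ρ → (-12,18,7)
river: ρ → (7,24,-3)
river: ρ → (-3,24,7)
river: ρ → (7,18,-12)
river: ρ → (-12,6,13)
river: ρ → (13,20,-5)
river: ρ → (-5,20,13)
ρ-cycle length = 8 (tail of 1 descent step not counted)

8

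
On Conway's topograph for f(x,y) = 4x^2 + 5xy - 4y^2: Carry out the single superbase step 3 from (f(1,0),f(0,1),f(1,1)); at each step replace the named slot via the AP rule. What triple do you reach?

start (4,-4,5) = (f(1,0),f(0,1),f(1,1))
replace slot 3: 2·(4+(-4)) − 5 = -5 → (4,-4,-5)

4,-4,-5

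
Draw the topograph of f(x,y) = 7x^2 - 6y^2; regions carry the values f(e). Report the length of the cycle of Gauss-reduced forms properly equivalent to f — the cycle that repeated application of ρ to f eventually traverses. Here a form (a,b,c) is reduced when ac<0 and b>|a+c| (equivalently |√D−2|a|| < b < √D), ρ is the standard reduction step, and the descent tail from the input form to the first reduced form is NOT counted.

D = 168, ⌊√D⌋ = 12
descent: ρ → (-6,12,1)  [lands on river]
river: ρ → (1,12,-6)
ρ-cycle length = 2 (tail of 1 descent step not counted)

2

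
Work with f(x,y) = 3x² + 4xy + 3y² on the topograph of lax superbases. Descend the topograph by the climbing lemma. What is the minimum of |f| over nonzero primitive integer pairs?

translate: b→-2 (≡4 mod 6), so (3,4,3)→(3,-2,2)
flip: (3,-2,2)→(2,2,3)
reduced (well bottom): (2,2,3) with a≤c, −a<b≤a
well minimum = a = 2

2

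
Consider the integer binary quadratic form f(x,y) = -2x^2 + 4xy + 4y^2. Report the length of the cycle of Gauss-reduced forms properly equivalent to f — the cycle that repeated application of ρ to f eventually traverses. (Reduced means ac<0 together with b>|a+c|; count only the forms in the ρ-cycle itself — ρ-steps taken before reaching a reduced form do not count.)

D = 48, ⌊√D⌋ = 6
river: ρ → (4,4,-2)
river: ρ → (-2,4,4)
ρ-cycle length = 2 (tail of 0 descent steps not counted)

2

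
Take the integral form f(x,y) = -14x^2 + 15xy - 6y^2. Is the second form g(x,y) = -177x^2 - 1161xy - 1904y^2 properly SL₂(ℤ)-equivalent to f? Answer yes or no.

D₁ = -111, D₂ = -111
f is negative-definite; reduce −f:
−f: translate: b→13 (≡-15 mod 28), so (14,-15,6)→(14,13,5)
−f: flip: (14,13,5)→(5,-13,14)
−f: translate: b→-3 (≡-13 mod 10), so (5,-13,14)→(5,-3,6)
−f: reduced (well bottom): (5,-3,6) with a≤c, −a<b≤a
flip sign back: reduced form of f is (-5,3,-6)
g is negative-definite; reduce −g:
−g: translate: b→99 (≡1161 mod 354), so (177,1161,1904)→(177,99,14)
−g: flip: (177,99,14)→(14,-99,177)
−g: translate: b→13 (≡-99 mod 28), so (14,-99,177)→(14,13,5)
−g: flip: (14,13,5)→(5,-13,14)
−g: translate: b→-3 (≡-13 mod 10), so (5,-13,14)→(5,-3,6)
−g: reduced (well bottom): (5,-3,6) with a≤c, −a<b≤a
flip sign back: reduced form of g is (-5,3,-6)
reduced forms (-5, 3, -6) vs (-5, 3, -6) ⇒ equivalent

yes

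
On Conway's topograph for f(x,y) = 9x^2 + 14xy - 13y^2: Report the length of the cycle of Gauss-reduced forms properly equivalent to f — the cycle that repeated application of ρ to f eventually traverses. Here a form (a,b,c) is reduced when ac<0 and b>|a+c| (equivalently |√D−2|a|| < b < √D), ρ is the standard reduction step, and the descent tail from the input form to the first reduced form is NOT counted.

D = 664, ⌊√D⌋ = 25
river: ρ → (-13,12,10)
river: ρ → (10,8,-15)
river: ρ → (-15,22,3)
river: ρ → (3,20,-22)
river: ρ → (-22,24,1)
river: ρ → (1,24,-22)
river: ρ → (-22,20,3)
river: ρ → (3,22,-15)
river: ρ → (-15,8,10)
river: ρ → (10,12,-13)
river: ρ → (-13,14,9)
river: ρ → (9,22,-5)
river: ρ → (-5,18,17)
river: ρ → (17,16,-6)
river: ρ → (-6,20,11)
river: ρ → (11,24,-2)
river: ρ → (-2,24,11)
river: ρ → (11,20,-6)
river: ρ → (-6,16,17)
river: ρ → (17,18,-5)
river: ρ → (-5,22,9)
river: ρ → (9,14,-13)
ρ-cycle length = 22 (tail of 0 descent steps not counted)

22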